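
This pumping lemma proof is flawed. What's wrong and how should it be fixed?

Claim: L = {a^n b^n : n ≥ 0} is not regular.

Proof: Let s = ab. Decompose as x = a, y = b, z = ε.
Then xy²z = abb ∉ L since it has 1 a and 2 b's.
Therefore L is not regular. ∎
Error: The string s = ab might be shorter than the pumping length p.

Correction: Choose s = a^p b^p to ensure |s| ≥ p. Also, the decomposition is wrong: with |xy| ≤ p, y cannot include b's when s starts with p a's.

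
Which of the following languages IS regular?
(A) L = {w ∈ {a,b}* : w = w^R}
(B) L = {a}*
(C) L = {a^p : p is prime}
(B) {a}*

(B) L = {a}* is regular.

This can be recognized by a finite automaton (DFA/NFA).
Regular expressions like {a}* define regular languages.

The other choices are not regular:
- {w ∈ {a,b}* : w = w^R}: After pumping, the string is no longer symmetric
- {a^p : p is prime}: After pumping, the length becomes composite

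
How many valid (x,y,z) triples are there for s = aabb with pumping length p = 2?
3

For s = 'aabb' with pumping length p = 2:

Constraints: |xy| ≤ 2, |y| > 0

Valid decompositions (|xy| ≤ p, |y| ≥ 1):
  • x='', y='a', z='abb'
  • x='a', y='a', z='bb'
  • x='', y='aa', z='bb'

Total count: 3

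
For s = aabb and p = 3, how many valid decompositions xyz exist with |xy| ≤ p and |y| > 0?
6

For s = 'aabb' with pumping length p = 3:

Constraints: |xy| ≤ 3, |y| > 0

Valid decompositions (|xy| ≤ p, |y| ≥ 1):
  • x='', y='a', z='abb'
  • x='a', y='a', z='bb'
  • x='', y='aa', z='bb'
  • x='aa', y='b', z='b'
  • x='a', y='ab', z='b'
  • x='', y='aab', z='b'

Total count: 6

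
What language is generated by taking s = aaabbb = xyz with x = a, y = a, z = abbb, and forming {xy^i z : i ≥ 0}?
{xy^i z : i ≥ 0} = {a^(2+i) b^3 : i ≥ 0} = {aabbb, aaabbb, aaaabbb, ...}

With x = a, y = a, z = abbb: Starting with aaabbb and pumping the second 'a', we get strings with 2+i a's followed by 3 b's for i = 0, 1, 2, ...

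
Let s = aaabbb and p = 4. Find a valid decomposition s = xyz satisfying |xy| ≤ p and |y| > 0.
x = 'a', y = 'a', z = 'abbb'

For s = aaabbb and p = 4, one valid decomposition is:
- x = 'a' (length 1)
- y = 'a' (length 1)
- z = 'abbb' (length 4)

Verification:
- xyz = 'a' + 'a' + 'abbb' = aaabbb ✓
- |xy| = 2 ≤ 4 ✓
- |y| = 1 > 0 ✓

All pumping lemma constraints are satisfied.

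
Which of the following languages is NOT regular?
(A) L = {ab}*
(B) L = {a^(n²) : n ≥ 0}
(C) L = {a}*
(B) {a^(n²) : n ≥ 0}

(B) L = {a^(n²) : n ≥ 0} is NOT regular.

The pumping lemma can be used to prove this:
After pumping, length is no longer a perfect square

The other languages are regular because they can be recognized by finite automata.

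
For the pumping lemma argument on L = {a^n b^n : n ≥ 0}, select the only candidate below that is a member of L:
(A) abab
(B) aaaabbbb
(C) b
(B) aaaabbbb

The pumping lemma is applied to a string s that lies in L, so first check membership of each option:
- (A) abab has an a after a b, so it is not of the form a^n b^n and is not in L ✗
- (B) aaaabbbb = a^4 b^4 has equal counts (4 = 4), so it is in L ✓
- (C) b has 0 a's and 1 b's; 0 ≠ 1, so it is not in L ✗

Only (B) aaaabbbb is in L, so it is the only candidate that could play the role of s.
(In a complete proof one picks s in terms of the pumping length p so that |s| ≥ p is guaranteed; a fixed string like aaaabbbb illustrates the shape of such an s.)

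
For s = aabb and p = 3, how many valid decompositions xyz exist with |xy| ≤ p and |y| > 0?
6

For s = 'aabb' with pumping length p = 3:

Constraints: |xy| ≤ 3, |y| > 0

Valid decompositions (|xy| ≤ p, |y| ≥ 1):
  • x='', y='a', z='abb'
  • x='a', y='a', z='bb'
  • x='', y='aa', z='bb'
  • x='aa', y='b', z='b'
  • x='a', y='ab', z='b'
  • x='', y='aab', z='b'

Total count: 6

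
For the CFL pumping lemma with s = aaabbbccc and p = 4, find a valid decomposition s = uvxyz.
u='aa', v='a', x='bb', y='b', z='ccc'

For s = aaabbbccc with pumping length p = 4:

One valid decomposition:
- u = 'aa'
- v = 'a'
- x = 'bb'
- y = 'b'
- z = 'ccc'

Verification:
- uvxyz = 'aa' + 'a' + 'bb' + 'b' + 'ccc' = aaabbbccc ✓
- |vxy| = |'abbb'| = 4 ≤ 4 ✓
- |vy| = |'ab'| = 2 > 0 ✓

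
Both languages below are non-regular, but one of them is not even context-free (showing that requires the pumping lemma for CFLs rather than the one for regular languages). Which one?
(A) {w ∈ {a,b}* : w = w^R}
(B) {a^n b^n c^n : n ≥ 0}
(B) {a^n b^n c^n : n ≥ 0}

(B) {a^n b^n c^n : n ≥ 0} requires the CFL pumping lemma.

- {w ∈ {a,b}* : w = w^R} is context-free (but not regular)
  • Can be shown non-regular with the regular pumping lemma
  • After pumping, the string is no longer symmetric

- {a^n b^n c^n : n ≥ 0} is NOT context-free
  • Requires the CFL pumping lemma to prove
  • Cannot maintain three equal counts simultaneously

The CFL pumping lemma is "stronger" in that it can prove non-membership
in the larger class of context-free languages.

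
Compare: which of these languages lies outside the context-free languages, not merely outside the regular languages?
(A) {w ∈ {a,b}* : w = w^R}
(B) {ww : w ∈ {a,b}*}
(B) {ww : w ∈ {a,b}*}

(B) {ww : w ∈ {a,b}*} requires the CFL pumping lemma.

- {w ∈ {a,b}* : w = w^R} is context-free (but not regular)
  • Can be shown non-regular with the regular pumping lemma
  • After pumping, the string is no longer symmetric

- {ww : w ∈ {a,b}*} is NOT context-free
  • Requires the CFL pumping lemma to prove
  • Even a PDA cannot compare two arbitrary halves symbol by symbol; CFL pumping on a^p b^p a^p b^p fails

The CFL pumping lemma is "stronger" in that it can prove non-membership
in the larger class of context-free languages.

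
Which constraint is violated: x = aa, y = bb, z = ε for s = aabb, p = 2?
Violated: |xy| ≤ p

The decomposition x = aa, y = bb, z = ε for s = aabb with p = 2
violates the constraint: |xy| ≤ p

|xy| = |aabb| = 4 > 2 = p. The decomposition puts too many characters in xy.

Pumping lemma constraints:
1. xyz = s (decomposition is valid)
2. |xy| ≤ p
3. |y| > 0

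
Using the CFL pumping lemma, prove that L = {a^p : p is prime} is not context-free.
Assume for contradiction that L is context-free, and let p ≥ 1 be the pumping length given by the pumping lemma for CFLs.
Choose a prime q with q ≥ p and let s = a^q. Then s ∈ L and |s| = q ≥ p.
By the CFL pumping lemma, s = uvxyz for some u, v, x, y, z with |vxy| ≤ p, |vy| ≥ 1, and uv^i xy^i z ∈ L for every i ≥ 0.
All symbols are a's, so only lengths matter: let k = |vy|, with 1 ≤ k ≤ p. Then |uv^i xy^i z| = q + (i − 1)k.

Take i = q + 1: the length is q + qk = q(k + 1).
Both factors satisfy q ≥ 2 and k + 1 ≥ 2, so q(k + 1) is composite and uv^(q+1) xy^(q+1) z ∉ L.

This contradicts the CFL pumping lemma, which requires uv^i xy^i z ∈ L for all i ≥ 0.
Hence L = {a^p : p is prime} is not context-free. ∎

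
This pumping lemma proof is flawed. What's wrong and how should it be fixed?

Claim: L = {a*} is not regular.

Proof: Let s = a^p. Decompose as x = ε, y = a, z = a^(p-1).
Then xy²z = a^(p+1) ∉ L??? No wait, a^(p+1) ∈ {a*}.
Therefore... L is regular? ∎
Error: The proof attempts to show a*  is not regular, but a* IS regular!

Correction: a* is a regular language (recognized by a simple DFA with one accepting state and self-loop on 'a'). The pumping lemma can only prove non-regularity, not regularity. For regular languages, pumping always works.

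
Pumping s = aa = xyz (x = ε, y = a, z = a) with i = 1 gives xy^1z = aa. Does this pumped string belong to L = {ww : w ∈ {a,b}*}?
Yes

xy¹z = ε · a · a = aa.
aa splits into halves a · a, which are equal, so it is in L (w = a).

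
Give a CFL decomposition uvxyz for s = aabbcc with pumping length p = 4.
u='a', v='a', x='bb', y='c', z='c'

For s = aabbcc with pumping length p = 4:

One valid decomposition:
- u = 'a'
- v = 'a'
- x = 'bb'
- y = 'c'
- z = 'c'

Verification:
- uvxyz = 'a' + 'a' + 'bb' + 'c' + 'c' = aabbcc ✓
- |vxy| = |'abbc'| = 4 ≤ 4 ✓
- |vy| = |'ac'| = 2 > 0 ✓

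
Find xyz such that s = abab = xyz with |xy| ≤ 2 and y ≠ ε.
x = 'a', y = 'b', z = 'ab'

For s = abab and p = 2, one valid decomposition is:
- x = 'a' (length 1)
- y = 'b' (length 1)
- z = 'ab' (length 2)

Verification:
- xyz = 'a' + 'b' + 'ab' = abab ✓
- |xy| = 2 ≤ 2 ✓
- |y| = 1 > 0 ✓

All pumping lemma constraints are satisfied.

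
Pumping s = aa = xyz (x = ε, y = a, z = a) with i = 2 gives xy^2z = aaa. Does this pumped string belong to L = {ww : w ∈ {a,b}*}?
No

xy²z = ε · aa · a = aaa.
aaa has odd length 3, so it cannot be written as ww and is not in L.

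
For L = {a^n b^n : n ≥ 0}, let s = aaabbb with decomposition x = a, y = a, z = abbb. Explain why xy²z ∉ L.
xy²z = aaaabbb ∉ L

Pumping with i = 2 replaces y = a by y² = aa:
- Original: s = xyz = aaabbb; aaabbb = a^3 b^3 has equal counts (3 = 3), so it is in L
- Pumped: xy²z = a · aa · abbb = aaaabbb
- aaaabbb has 4 a's and 3 b's; 4 ≠ 3, so it is not in L

The pumping lemma would require xy²z ∈ L, so this decomposition yields a contradiction.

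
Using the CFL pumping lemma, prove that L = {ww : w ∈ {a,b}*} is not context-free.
Assume for contradiction that L is context-free, and let p ≥ 1 be the pumping length given by the pumping lemma for CFLs.
Choose s = a^p b^p a^p b^p. Then s ∈ L (take w = a^p b^p) and |s| = 4p ≥ p.
By the CFL pumping lemma, s = uvxyz for some u, v, x, y, z with |vxy| ≤ p, |vy| ≥ 1, and uv^i xy^i z ∈ L for every i ≥ 0.

Write s as four blocks A₁ B₁ A₂ B₂ with A₁ = A₂ = a^p and B₁ = B₂ = b^p. Since |vxy| ≤ p, the window vxy lies inside at most two adjacent blocks. Take i = 0 and let t = uxz, so |t| = 4p − |vy| with 1 ≤ |vy| ≤ p. If |t| is odd, t ∉ L immediately, so assume |vy| is even (hence |vy| ≥ 2) and |t|/2 = 2p − |vy|/2, which satisfies p ≤ |t|/2 ≤ 2p − 1.

Case 1 (vxy inside A₁B₁): t = a^(p−j) b^(p−l) a^p b^p with j + l = |vy|. The second half of t has length < 2p, so it is a suffix of the trailing a^p b^p and ends in b; the first half is a^(p−j) b^(p−l) a^((j+l)/2), which ends in a because (j+l)/2 ≥ 1. The halves differ, so t ∉ L.

Case 2 (vxy inside B₁A₂, straddling the middle): t = a^p b^(p−j) a^(p−l) b^p with j + l = |vy|. If t = ww, then w is a prefix of t of length ≥ p, so w begins with a^p; and w is a suffix of t of length ≥ p, so w ends with b^p. That forces |w| ≥ 2p, contradicting |w| = |t|/2 ≤ 2p − 1. So t ∉ L.

Case 3 (vxy inside A₂B₂): t = a^p b^p a^(p−j) b^(p−l) with j + l = |vy|. The first half of t is a prefix of a^p b^p, so it begins with a; the second half is b^((j+l)/2) a^(p−j) b^(p−l), which begins with b. The halves differ, so t ∉ L.

In every case uv⁰xy⁰z = uxz ∉ L.

This contradicts the CFL pumping lemma, which requires uv^i xy^i z ∈ L for all i ≥ 0.
Hence L = {ww : w ∈ {a,b}*} is not context-free. ∎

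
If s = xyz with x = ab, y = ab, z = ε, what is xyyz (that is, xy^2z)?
ababab

Given x = 'ab', y = 'ab', z = '' and i = 2:

xy^2z = x + y·y·...·y (2 times) + z
       = 'ab' + 'ab'^2 + ''
       = 'ab' + 'abab' + ''
       = 'ababab'

The pumped string is 'ababab' with length 6.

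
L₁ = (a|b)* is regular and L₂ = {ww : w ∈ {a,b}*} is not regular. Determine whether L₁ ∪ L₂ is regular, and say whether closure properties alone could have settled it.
Yes — L₁ ∪ L₂ is regular.

{ww} ⊆ (a|b)*, so L₁ ∪ L₂ = (a|b)*, which is regular.

Note that the bare facts "L₁ regular, L₂ non-regular" do not settle the question by themselves: the closure of regular languages under ∪, ∩, complement and difference applies only when BOTH operands are regular. With a non-regular operand the result can come out regular or non-regular depending on the specific languages, so one has to work out L₁ ∪ L₂ for this particular pair, as above.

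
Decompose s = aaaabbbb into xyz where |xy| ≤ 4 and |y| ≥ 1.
x = '', y = 'aaa', z = 'abbbb'

For s = aaaabbbb and p = 4, one valid decomposition is:
- x = '' (length 0)
- y = 'aaa' (length 3)
- z = 'abbbb' (length 5)

Verification:
- xyz = '' + 'aaa' + 'abbbb' = aaaabbbb ✓
- |xy| = 3 ≤ 4 ✓
- |y| = 3 > 0 ✓

All pumping lemma constraints are satisfied.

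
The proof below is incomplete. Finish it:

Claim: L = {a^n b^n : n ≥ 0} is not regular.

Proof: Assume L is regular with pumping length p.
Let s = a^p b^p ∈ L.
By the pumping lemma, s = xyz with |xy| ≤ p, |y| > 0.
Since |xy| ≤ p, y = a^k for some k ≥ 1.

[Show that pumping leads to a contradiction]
Consider xy²z = a^(p+k) b^p.

Since k ≥ 1, we have p + k > p.
So xy²z has more a's than b's: (p+k) a's vs p b's.
This means xy²z ∉ L because a^n b^n requires equal counts.

This contradicts the pumping lemma which states xy²z ∈ L.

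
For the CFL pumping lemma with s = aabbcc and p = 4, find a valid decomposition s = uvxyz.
u='a', v='a', x='bb', y='c', z='c'

For s = aabbcc with pumping length p = 4:

One valid decomposition:
- u = 'a'
- v = 'a'
- x = 'bb'
- y = 'c'
- z = 'c'

Verification:
- uvxyz = 'a' + 'a' + 'bb' + 'c' + 'c' = aabbcc ✓
- |vxy| = |'abbc'| = 4 ≤ 4 ✓
- |vy| = |'ac'| = 2 > 0 ✓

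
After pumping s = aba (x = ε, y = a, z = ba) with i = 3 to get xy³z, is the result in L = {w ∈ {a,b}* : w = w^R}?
No

xy³z = ε · aaa · ba = aaaba.
aaaba reversed is abaaa ≠ aaaba, so it is not a palindrome and is not in L.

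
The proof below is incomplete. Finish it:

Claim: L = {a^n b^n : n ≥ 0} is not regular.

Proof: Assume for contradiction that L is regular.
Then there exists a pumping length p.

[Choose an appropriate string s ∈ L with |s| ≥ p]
s = a^p b^p

This string is in L (has equal a's and b's) and has length 2p ≥ p.
Any decomposition xyz with |xy| ≤ p means y consists only of a's,
so pumping will unbalance the counts.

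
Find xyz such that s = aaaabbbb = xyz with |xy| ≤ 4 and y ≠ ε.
x = 'a', y = 'aa', z = 'abbbb'

For s = aaaabbbb and p = 4, one valid decomposition is:
- x = 'a' (length 1)
- y = 'aa' (length 2)
- z = 'abbbb' (length 5)

Verification:
- xyz = 'a' + 'aa' + 'abbbb' = aaaabbbb ✓
- |xy| = 3 ≤ 4 ✓
- |y| = 2 > 0 ✓

All pumping lemma constraints are satisfied.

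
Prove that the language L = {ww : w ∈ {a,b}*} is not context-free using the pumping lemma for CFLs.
Assume for contradiction that L is context-free, and let p ≥ 1 be the pumping length given by the pumping lemma for CFLs.
Choose s = a^p b^p a^p b^p. Then s ∈ L (take w = a^p b^p) and |s| = 4p ≥ p.
By the CFL pumping lemma, s = uvxyz for some u, v, x, y, z with |vxy| ≤ p, |vy| ≥ 1, and uv^i xy^i z ∈ L for every i ≥ 0.

Write s as four blocks A₁ B₁ A₂ B₂ with A₁ = A₂ = a^p and B₁ = B₂ = b^p. Since |vxy| ≤ p, the window vxy lies inside at most two adjacent blocks. Take i = 0 and let t = uxz, so |t| = 4p − |vy| with 1 ≤ |vy| ≤ p. If |t| is odd, t ∉ L immediately, so assume |vy| is even (hence |vy| ≥ 2) and |t|/2 = 2p − |vy|/2, which satisfies p ≤ |t|/2 ≤ 2p − 1.

Case 1 (vxy inside A₁B₁): t = a^(p−j) b^(p−l) a^p b^p with j + l = |vy|. The second half of t has length < 2p, so it is a suffix of the trailing a^p b^p and ends in b; the first half is a^(p−j) b^(p−l) a^((j+l)/2), which ends in a because (j+l)/2 ≥ 1. The halves differ, so t ∉ L.

Case 2 (vxy inside B₁A₂, straddling the middle): t = a^p b^(p−j) a^(p−l) b^p with j + l = |vy|. If t = ww, then w is a prefix of t of length ≥ p, so w begins with a^p; and w is a suffix of t of length ≥ p, so w ends with b^p. That forces |w| ≥ 2p, contradicting |w| = |t|/2 ≤ 2p − 1. So t ∉ L.

Case 3 (vxy inside A₂B₂): t = a^p b^p a^(p−j) b^(p−l) with j + l = |vy|. The first half of t is a prefix of a^p b^p, so it begins with a; the second half is b^((j+l)/2) a^(p−j) b^(p−l), which begins with b. The halves differ, so t ∉ L.

In every case uv⁰xy⁰z = uxz ∉ L.

This contradicts the CFL pumping lemma, which requires uv^i xy^i z ∈ L for all i ≥ 0.
Hence L = {ww : w ∈ {a,b}*} is not context-free. ∎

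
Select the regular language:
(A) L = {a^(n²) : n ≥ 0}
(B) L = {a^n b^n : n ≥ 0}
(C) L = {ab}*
(C) {ab}*

(C) L = {ab}* is regular.

This can be recognized by a finite automaton (DFA/NFA).
Regular expressions like {ab}* define regular languages.

The other choices are not regular:
- {a^n b^n : n ≥ 0}: After pumping, the number of a's and b's become unequal
- {a^(n²) : n ≥ 0}: After pumping, length is no longer a perfect square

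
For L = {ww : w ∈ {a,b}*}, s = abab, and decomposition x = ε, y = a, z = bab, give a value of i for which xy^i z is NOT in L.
i = 0

xy⁰z = ε · ε · bab = bab; bab has odd length 3, so it cannot be written as ww and is not in L.
(Other choices also work, e.g. i = 2, 3; only i = 1 is guaranteed to stay in L since xy¹z = s.)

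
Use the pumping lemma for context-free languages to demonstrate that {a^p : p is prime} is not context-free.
Assume for contradiction that L is context-free, and let p ≥ 1 be the pumping length given by the pumping lemma for CFLs.
Choose a prime q with q ≥ p and let s = a^q. Then s ∈ L and |s| = q ≥ p.
By the CFL pumping lemma, s = uvxyz for some u, v, x, y, z with |vxy| ≤ p, |vy| ≥ 1, and uv^i xy^i z ∈ L for every i ≥ 0.
All symbols are a's, so only lengths matter: let k = |vy|, with 1 ≤ k ≤ p. Then |uv^i xy^i z| = q + (i − 1)k.

Take i = q + 1: the length is q + qk = q(k + 1).
Both factors satisfy q ≥ 2 and k + 1 ≥ 2, so q(k + 1) is composite and uv^(q+1) xy^(q+1) z ∉ L.

This contradicts the CFL pumping lemma, which requires uv^i xy^i z ∈ L for all i ≥ 0.
Hence L = {a^p : p is prime} is not context-free. ∎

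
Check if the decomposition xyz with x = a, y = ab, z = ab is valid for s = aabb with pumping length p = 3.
Violated: xyz = s

The decomposition x = a, y = ab, z = ab for s = aabb with p = 3
violates the constraint: xyz = s

xyz = 'a' + 'ab' + 'ab' = 'aabab' ≠ 'aabb' = s. The decomposition doesn't reconstruct s.

Pumping lemma constraints:
1. xyz = s (decomposition is valid)
2. |xy| ≤ p
3. |y| > 0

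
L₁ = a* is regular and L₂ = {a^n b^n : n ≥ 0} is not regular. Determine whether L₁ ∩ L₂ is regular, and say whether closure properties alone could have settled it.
Yes — L₁ ∩ L₂ is regular.

A string of a* contains no b's, and the only string of {a^n b^n} with no b's is ε (n = 0). So L₁ ∩ L₂ = {ε}, a finite language, which is regular.

Note that the bare facts "L₁ regular, L₂ non-regular" do not settle the question by themselves: the closure of regular languages under ∪, ∩, complement and difference applies only when BOTH operands are regular. With a non-regular operand the result can come out regular or non-regular depending on the specific languages, so one has to work out L₁ ∩ L₂ for this particular pair, as above.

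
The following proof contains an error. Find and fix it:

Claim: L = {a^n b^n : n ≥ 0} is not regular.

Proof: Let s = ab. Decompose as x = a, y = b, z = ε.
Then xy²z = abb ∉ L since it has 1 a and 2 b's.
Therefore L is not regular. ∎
Error: The string s = ab might be shorter than the pumping length p.

Correction: Choose s = a^p b^p to ensure |s| ≥ p. Also, the decomposition is wrong: with |xy| ≤ p, y cannot include b's when s starts with p a's.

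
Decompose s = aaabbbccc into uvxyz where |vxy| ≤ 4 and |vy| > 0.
u='aa', v='a', x='bb', y='b', z='ccc'

For s = aaabbbccc with pumping length p = 4:

One valid decomposition:
- u = 'aa'
- v = 'a'
- x = 'bb'
- y = 'b'
- z = 'ccc'

Verification:
- uvxyz = 'aa' + 'a' + 'bb' + 'b' + 'ccc' = aaabbbccc ✓
- |vxy| = |'abbb'| = 4 ≤ 4 ✓
- |vy| = |'ab'| = 2 > 0 ✓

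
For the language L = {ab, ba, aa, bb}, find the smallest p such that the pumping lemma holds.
p = 3

For a finite language L, the pumping lemma holds vacuously if p > max|s| for s ∈ L.

The longest string in L = {ab, ba, aa, bb} has length 2.
If p = 3, then no string s ∈ L has |s| ≥ p, so the condition is vacuously true.

The minimum pumping length is p = 3.

Why no smaller p works: for any p ≤ 2, the longest string s ∈ L has |s| = 2 ≥ p, so it would
have to be pumpable; but pumping up (i = 2, 3, ...) produces ever longer strings, which cannot all lie in the
finite language L. So the pumping property fails for every p ≤ 2.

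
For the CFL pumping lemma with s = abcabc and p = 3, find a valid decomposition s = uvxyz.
u='ab', v='c', x='a', y='b', z='c'

For s = abcabc with pumping length p = 3:

One valid decomposition:
- u = 'ab'
- v = 'c'
- x = 'a'
- y = 'b'
- z = 'c'

Verification:
- uvxyz = 'ab' + 'c' + 'a' + 'b' + 'c' = abcabc ✓
- |vxy| = |'cab'| = 3 ≤ 3 ✓
- |vy| = |'cb'| = 2 > 0 ✓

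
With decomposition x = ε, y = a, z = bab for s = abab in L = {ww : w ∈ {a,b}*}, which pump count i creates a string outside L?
i = 3

xy³z = ε · aaa · bab = aaabab; aaabab has length 6; its halves are aaa and bab, which differ, so it is not in L.
(Other choices also work, e.g. i = 0, 2; only i = 1 is guaranteed to stay in L since xy¹z = s.)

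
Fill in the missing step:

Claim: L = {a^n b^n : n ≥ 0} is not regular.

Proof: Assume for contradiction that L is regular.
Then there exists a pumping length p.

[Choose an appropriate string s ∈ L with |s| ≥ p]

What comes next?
s = a^p b^p

This string is in L (has equal a's and b's) and has length 2p ≥ p.
Any decomposition xyz with |xy| ≤ p means y consists only of a's,
so pumping will unbalance the counts.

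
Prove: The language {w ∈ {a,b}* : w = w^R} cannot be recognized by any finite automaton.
Assume for contradiction that L is regular, and let p ≥ 1 be the pumping length given by the pumping lemma.
Choose s = a^p b a^p. Then s ∈ L (it reads the same in both directions) and |s| = 2p + 1 ≥ p.
By the pumping lemma, s = xyz for some x, y, z with |xy| ≤ p, |y| ≥ 1, and xy^i z ∈ L for every i ≥ 0.
Since |xy| ≤ p and the first p symbols of s are all a's, y = a^k for some k with 1 ≤ k ≤ p.

Take i = 2: xy²z = a^(p + k) b a^p.
Its reversal is a^p b a^(p + k). These differ because the block of a's before the unique b has length p + k in one and p in the other, and p + k ≠ p since k ≥ 1. So xy²z is not a palindrome, i.e. xy²z ∉ L.

This contradicts the pumping lemma, which requires xy^i z ∈ L for all i ≥ 0.
Hence L = {w ∈ {a,b}* : w = w^R} is not regular. ∎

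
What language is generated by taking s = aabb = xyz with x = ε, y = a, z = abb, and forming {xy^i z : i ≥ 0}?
{xy^i z : i ≥ 0} = {a^(i+1) b^2 : i ≥ 0} = {abb, aabb, aaabb, ...}

With x = ε, y = a, z = abb: Starting with aabb and pumping the first 'a' (z = abb keeps the second 'a'), we get strings with i+1 a's followed by 2 b's for i = 0, 1, 2, ...; note bb is not produced because z always contributes one a.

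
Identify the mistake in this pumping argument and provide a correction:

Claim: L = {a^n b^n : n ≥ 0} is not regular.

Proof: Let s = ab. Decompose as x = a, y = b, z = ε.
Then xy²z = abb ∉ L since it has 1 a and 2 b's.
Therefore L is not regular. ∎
Error: The string s = ab might be shorter than the pumping length p.

Correction: Choose s = a^p b^p to ensure |s| ≥ p. Also, the decomposition is wrong: with |xy| ≤ p, y cannot include b's when s starts with p a's.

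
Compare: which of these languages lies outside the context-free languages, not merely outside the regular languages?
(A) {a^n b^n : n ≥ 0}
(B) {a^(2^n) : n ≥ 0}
(B) {a^(2^n) : n ≥ 0}

(B) {a^(2^n) : n ≥ 0} requires the CFL pumping lemma.

- {a^n b^n : n ≥ 0} is context-free (but not regular)
  • Can be shown non-regular with the regular pumping lemma
  • After pumping, the number of a's and b's become unequal

- {a^(2^n) : n ≥ 0} is NOT context-free
  • Requires the CFL pumping lemma to prove
  • Gaps between powers of 2 grow exponentially

The CFL pumping lemma is "stronger" in that it can prove non-membership
in the larger class of context-free languages.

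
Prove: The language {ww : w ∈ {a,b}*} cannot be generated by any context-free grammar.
Assume for contradiction that L is context-free, and let p ≥ 1 be the pumping length given by the pumping lemma for CFLs.
Choose s = a^p b^p a^p b^p. Then s ∈ L (take w = a^p b^p) and |s| = 4p ≥ p.
By the CFL pumping lemma, s = uvxyz for some u, v, x, y, z with |vxy| ≤ p, |vy| ≥ 1, and uv^i xy^i z ∈ L for every i ≥ 0.

Write s as four blocks A₁ B₁ A₂ B₂ with A₁ = A₂ = a^p and B₁ = B₂ = b^p. Since |vxy| ≤ p, the window vxy lies inside at most two adjacent blocks. Take i = 0 and let t = uxz, so |t| = 4p − |vy| with 1 ≤ |vy| ≤ p. If |t| is odd, t ∉ L immediately, so assume |vy| is even (hence |vy| ≥ 2) and |t|/2 = 2p − |vy|/2, which satisfies p ≤ |t|/2 ≤ 2p − 1.

Case 1 (vxy inside A₁B₁): t = a^(p−j) b^(p−l) a^p b^p with j + l = |vy|. The second half of t has length < 2p, so it is a suffix of the trailing a^p b^p and ends in b; the first half is a^(p−j) b^(p−l) a^((j+l)/2), which ends in a because (j+l)/2 ≥ 1. The halves differ, so t ∉ L.

Case 2 (vxy inside B₁A₂, straddling the middle): t = a^p b^(p−j) a^(p−l) b^p with j + l = |vy|. If t = ww, then w is a prefix of t of length ≥ p, so w begins with a^p; and w is a suffix of t of length ≥ p, so w ends with b^p. That forces |w| ≥ 2p, contradicting |w| = |t|/2 ≤ 2p − 1. So t ∉ L.

Case 3 (vxy inside A₂B₂): t = a^p b^p a^(p−j) b^(p−l) with j + l = |vy|. The first half of t is a prefix of a^p b^p, so it begins with a; the second half is b^((j+l)/2) a^(p−j) b^(p−l), which begins with b. The halves differ, so t ∉ L.

In every case uv⁰xy⁰z = uxz ∉ L.

This contradicts the CFL pumping lemma, which requires uv^i xy^i z ∈ L for all i ≥ 0.
Hence L = {ww : w ∈ {a,b}*} is not context-free. ∎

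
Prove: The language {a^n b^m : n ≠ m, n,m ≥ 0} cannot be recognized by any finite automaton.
Assume for contradiction that L is regular, and let p ≥ 1 be the pumping length given by the pumping lemma.
Choose s = a^p b^(p + p!). Then s ∈ L because p ≠ p + p! (as p! ≥ 1), and |s| ≥ p.
By the pumping lemma, s = xyz for some x, y, z with |xy| ≤ p, |y| ≥ 1, and xy^i z ∈ L for every i ≥ 0.
Since |xy| ≤ p and the first p symbols of s are all a's, y = a^k for some k with 1 ≤ k ≤ p.
For every i ≥ 0, xy^i z = a^(p + (i − 1)k) b^(p + p!).

Because 1 ≤ k ≤ p, k divides p!. Let t = p!/k (a positive integer) and take i = t + 1.
Then the number of a's is p + tk = p + p!, which equals the number of b's.
So xy^(t+1) z = a^(p + p!) b^(p + p!) has equally many a's and b's and is NOT in L.

This contradicts the pumping lemma, which requires xy^i z ∈ L for all i ≥ 0.
Hence L = {a^n b^m : n ≠ m, n,m ≥ 0} is not regular. ∎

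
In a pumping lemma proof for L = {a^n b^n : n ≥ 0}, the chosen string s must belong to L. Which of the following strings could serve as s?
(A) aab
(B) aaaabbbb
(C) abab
(B) aaaabbbb

The pumping lemma is applied to a string s that lies in L, so first check membership of each option:
- (A) aab has 2 a's and 1 b's; 2 ≠ 1, so it is not in L ✗
- (B) aaaabbbb = a^4 b^4 has equal counts (4 = 4), so it is in L ✓
- (C) abab has an a after a b, so it is not of the form a^n b^n and is not in L ✗

Only (B) aaaabbbb is in L, so it is the only candidate that could play the role of s.
(In a complete proof one picks s in terms of the pumping length p so that |s| ≥ p is guaranteed; a fixed string like aaaabbbb illustrates the shape of such an s.)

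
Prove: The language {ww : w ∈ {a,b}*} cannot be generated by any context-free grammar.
Assume for contradiction that L is context-free, and let p ≥ 1 be the pumping length given by the pumping lemma for CFLs.
Choose s = a^p b^p a^p b^p. Then s ∈ L (take w = a^p b^p) and |s| = 4p ≥ p.
By the CFL pumping lemma, s = uvxyz for some u, v, x, y, z with |vxy| ≤ p, |vy| ≥ 1, and uv^i xy^i z ∈ L for every i ≥ 0.

Write s as four blocks A₁ B₁ A₂ B₂ with A₁ = A₂ = a^p and B₁ = B₂ = b^p. Since |vxy| ≤ p, the window vxy lies inside at most two adjacent blocks. Take i = 0 and let t = uxz, so |t| = 4p − |vy| with 1 ≤ |vy| ≤ p. If |t| is odd, t ∉ L immediately, so assume |vy| is even (hence |vy| ≥ 2) and |t|/2 = 2p − |vy|/2, which satisfies p ≤ |t|/2 ≤ 2p − 1.

Case 1 (vxy inside A₁B₁): t = a^(p−j) b^(p−l) a^p b^p with j + l = |vy|. The second half of t has length < 2p, so it is a suffix of the trailing a^p b^p and ends in b; the first half is a^(p−j) b^(p−l) a^((j+l)/2), which ends in a because (j+l)/2 ≥ 1. The halves differ, so t ∉ L.

Case 2 (vxy inside B₁A₂, straddling the middle): t = a^p b^(p−j) a^(p−l) b^p with j + l = |vy|. If t = ww, then w is a prefix of t of length ≥ p, so w begins with a^p; and w is a suffix of t of length ≥ p, so w ends with b^p. That forces |w| ≥ 2p, contradicting |w| = |t|/2 ≤ 2p − 1. So t ∉ L.

Case 3 (vxy inside A₂B₂): t = a^p b^p a^(p−j) b^(p−l) with j + l = |vy|. The first half of t is a prefix of a^p b^p, so it begins with a; the second half is b^((j+l)/2) a^(p−j) b^(p−l), which begins with b. The halves differ, so t ∉ L.

In every case uv⁰xy⁰z = uxz ∉ L.

This contradicts the CFL pumping lemma, which requires uv^i xy^i z ∈ L for all i ≥ 0.
Hence L = {ww : w ∈ {a,b}*} is not context-free. ∎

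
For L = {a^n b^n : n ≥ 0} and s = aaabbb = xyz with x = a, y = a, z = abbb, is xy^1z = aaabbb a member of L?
Yes

xy¹z = a · a · abbb = aaabbb.
aaabbb = a^3 b^3 has equal counts (3 = 3), so it is in L.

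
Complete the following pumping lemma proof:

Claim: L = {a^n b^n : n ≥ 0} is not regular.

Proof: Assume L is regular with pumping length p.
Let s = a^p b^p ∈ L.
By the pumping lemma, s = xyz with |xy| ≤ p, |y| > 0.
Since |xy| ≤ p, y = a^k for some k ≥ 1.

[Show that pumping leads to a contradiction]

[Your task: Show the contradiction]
Consider xy²z = a^(p+k) b^p.

Since k ≥ 1, we have p + k > p.
So xy²z has more a's than b's: (p+k) a's vs p b's.
This means xy²z ∉ L because a^n b^n requires equal counts.

This contradicts the pumping lemma which states xy²z ∈ L.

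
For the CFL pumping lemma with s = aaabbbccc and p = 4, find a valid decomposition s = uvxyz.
u='aa', v='a', x='bb', y='b', z='ccc'

For s = aaabbbccc with pumping length p = 4:

One valid decomposition:
- u = 'aa'
- v = 'a'
- x = 'bb'
- y = 'b'
- z = 'ccc'

Verification:
- uvxyz = 'aa' + 'a' + 'bb' + 'b' + 'ccc' = aaabbbccc ✓
- |vxy| = |'abbb'| = 4 ≤ 4 ✓
- |vy| = |'ab'| = 2 > 0 ✓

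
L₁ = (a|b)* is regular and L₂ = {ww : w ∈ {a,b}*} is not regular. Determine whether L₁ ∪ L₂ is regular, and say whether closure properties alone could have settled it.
Yes — L₁ ∪ L₂ is regular.

{ww} ⊆ (a|b)*, so L₁ ∪ L₂ = (a|b)*, which is regular.

Note that the bare facts "L₁ regular, L₂ non-regular" do not settle the question by themselves: the closure of regular languages under ∪, ∩, complement and difference applies only when BOTH operands are regular. With a non-regular operand the result can come out regular or non-regular depending on the specific languages, so one has to work out L₁ ∪ L₂ for this particular pair, as above.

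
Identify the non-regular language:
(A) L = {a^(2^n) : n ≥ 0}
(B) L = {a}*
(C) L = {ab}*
(A) {a^(2^n) : n ≥ 0}

(A) L = {a^(2^n) : n ≥ 0} is NOT regular.

The pumping lemma can be used to prove this:
After pumping, length is no longer a power of 2

The other languages are regular because they can be recognized by finite automata.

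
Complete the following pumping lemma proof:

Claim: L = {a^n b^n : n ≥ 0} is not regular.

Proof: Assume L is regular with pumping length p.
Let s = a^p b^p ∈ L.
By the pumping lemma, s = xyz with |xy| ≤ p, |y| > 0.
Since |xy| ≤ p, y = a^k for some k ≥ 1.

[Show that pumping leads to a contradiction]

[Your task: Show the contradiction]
Consider xy²z = a^(p+k) b^p.

Since k ≥ 1, we have p + k > p.
So xy²z has more a's than b's: (p+k) a's vs p b's.
This means xy²z ∉ L because a^n b^n requires equal counts.

This contradicts the pumping lemma which states xy²z ∈ L.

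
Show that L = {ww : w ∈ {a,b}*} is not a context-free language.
Assume for contradiction that L is context-free, and let p ≥ 1 be the pumping length given by the pumping lemma for CFLs.
Choose s = a^p b^p a^p b^p. Then s ∈ L (take w = a^p b^p) and |s| = 4p ≥ p.
By the CFL pumping lemma, s = uvxyz for some u, v, x, y, z with |vxy| ≤ p, |vy| ≥ 1, and uv^i xy^i z ∈ L for every i ≥ 0.

Write s as four blocks A₁ B₁ A₂ B₂ with A₁ = A₂ = a^p and B₁ = B₂ = b^p. Since |vxy| ≤ p, the window vxy lies inside at most two adjacent blocks. Take i = 0 and let t = uxz, so |t| = 4p − |vy| with 1 ≤ |vy| ≤ p. If |t| is odd, t ∉ L immediately, so assume |vy| is even (hence |vy| ≥ 2) and |t|/2 = 2p − |vy|/2, which satisfies p ≤ |t|/2 ≤ 2p − 1.

Case 1 (vxy inside A₁B₁): t = a^(p−j) b^(p−l) a^p b^p with j + l = |vy|. The second half of t has length < 2p, so it is a suffix of the trailing a^p b^p and ends in b; the first half is a^(p−j) b^(p−l) a^((j+l)/2), which ends in a because (j+l)/2 ≥ 1. The halves differ, so t ∉ L.

Case 2 (vxy inside B₁A₂, straddling the middle): t = a^p b^(p−j) a^(p−l) b^p with j + l = |vy|. If t = ww, then w is a prefix of t of length ≥ p, so w begins with a^p; and w is a suffix of t of length ≥ p, so w ends with b^p. That forces |w| ≥ 2p, contradicting |w| = |t|/2 ≤ 2p − 1. So t ∉ L.

Case 3 (vxy inside A₂B₂): t = a^p b^p a^(p−j) b^(p−l) with j + l = |vy|. The first half of t is a prefix of a^p b^p, so it begins with a; the second half is b^((j+l)/2) a^(p−j) b^(p−l), which begins with b. The halves differ, so t ∉ L.

In every case uv⁰xy⁰z = uxz ∉ L.

This contradicts the CFL pumping lemma, which requires uv^i xy^i z ∈ L for all i ≥ 0.
Hence L = {ww : w ∈ {a,b}*} is not context-free. ∎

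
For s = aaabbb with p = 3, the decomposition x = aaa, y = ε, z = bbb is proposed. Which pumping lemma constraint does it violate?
Violated: |y| > 0

The decomposition x = aaa, y = ε, z = bbb for s = aaabbb with p = 3
violates the constraint: |y| > 0

|y| = 0, but the pumping lemma requires |y| > 0 (y must be non-empty).

Pumping lemma constraints:
1. xyz = s (decomposition is valid)
2. |xy| ≤ p
3. |y| > 0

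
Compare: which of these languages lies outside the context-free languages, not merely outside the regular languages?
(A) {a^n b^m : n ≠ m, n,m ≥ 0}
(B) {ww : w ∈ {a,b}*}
(B) {ww : w ∈ {a,b}*}

(B) {ww : w ∈ {a,b}*} requires the CFL pumping lemma.

- {a^n b^m : n ≠ m, n,m ≥ 0} is context-free (but not regular)
  • Can be shown non-regular with the regular pumping lemma
  • After pumping a's, we can make n = m

- {ww : w ∈ {a,b}*} is NOT context-free
  • Requires the CFL pumping lemma to prove
  • Cannot verify equality of two arbitrary substrings

The CFL pumping lemma is "stronger" in that it can prove non-membership
in the larger class of context-free languages.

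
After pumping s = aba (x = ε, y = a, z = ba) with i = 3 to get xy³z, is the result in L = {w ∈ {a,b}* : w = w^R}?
No

xy³z = ε · aaa · ba = aaaba.
aaaba reversed is abaaa ≠ aaaba, so it is not a palindrome and is not in L.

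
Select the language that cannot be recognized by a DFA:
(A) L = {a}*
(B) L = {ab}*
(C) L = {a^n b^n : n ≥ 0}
(C) {a^n b^n : n ≥ 0}

(C) L = {a^n b^n : n ≥ 0} is NOT regular.

The pumping lemma can be used to prove this:
After pumping, the number of a's and b's become unequal

The other languages are regular because they can be recognized by finite automata.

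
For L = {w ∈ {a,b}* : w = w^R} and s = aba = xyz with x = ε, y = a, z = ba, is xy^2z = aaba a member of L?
No

xy²z = ε · aa · ba = aaba.
aaba reversed is abaa ≠ aaba, so it is not a palindrome and is not in L.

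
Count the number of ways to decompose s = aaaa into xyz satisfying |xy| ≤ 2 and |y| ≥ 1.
3

For s = 'aaaa' with pumping length p = 2:

Constraints: |xy| ≤ 2, |y| > 0

Valid decompositions (|xy| ≤ p, |y| ≥ 1):
  • x='', y='a', z='aaa'
  • x='a', y='a', z='aa'
  • x='', y='aa', z='aa'

Total count: 3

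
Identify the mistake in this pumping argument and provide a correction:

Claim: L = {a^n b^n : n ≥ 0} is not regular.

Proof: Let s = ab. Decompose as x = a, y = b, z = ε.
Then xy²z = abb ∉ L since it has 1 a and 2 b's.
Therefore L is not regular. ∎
Error: The string s = ab might be shorter than the pumping length p.

Correction: Choose s = a^p b^p to ensure |s| ≥ p. Also, the decomposition is wrong: with |xy| ≤ p, y cannot include b's when s starts with p a's.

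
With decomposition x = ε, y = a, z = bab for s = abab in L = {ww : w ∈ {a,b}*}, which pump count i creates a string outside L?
i = 2

xy²z = ε · aa · bab = aabab; aabab has odd length 5, so it cannot be written as ww and is not in L.
(Other choices also work, e.g. i = 0, 3; only i = 1 is guaranteed to stay in L since xy¹z = s.)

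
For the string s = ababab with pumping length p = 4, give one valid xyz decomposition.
x = '', y = 'a', z = 'babab'

For s = ababab and p = 4, one valid decomposition is:
- x = '' (length 0)
- y = 'a' (length 1)
- z = 'babab' (length 5)

Verification:
- xyz = '' + 'a' + 'babab' = ababab ✓
- |xy| = 1 ≤ 4 ✓
- |y| = 1 > 0 ✓

All pumping lemma constraints are satisfied.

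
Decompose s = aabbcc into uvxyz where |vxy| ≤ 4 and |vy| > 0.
u='a', v='a', x='bb', y='c', z='c'

For s = aabbcc with pumping length p = 4:

One valid decomposition:
- u = 'a'
- v = 'a'
- x = 'bb'
- y = 'c'
- z = 'c'

Verification:
- uvxyz = 'a' + 'a' + 'bb' + 'c' + 'c' = aabbcc ✓
- |vxy| = |'abbc'| = 4 ≤ 4 ✓
- |vy| = |'ac'| = 2 > 0 ✓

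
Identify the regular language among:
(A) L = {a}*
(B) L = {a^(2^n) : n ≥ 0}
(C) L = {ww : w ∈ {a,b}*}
(A) {a}*

(A) L = {a}* is regular.

This can be recognized by a finite automaton (DFA/NFA).
Regular expressions like {a}* define regular languages.

The other choices are not regular:
- {a^(2^n) : n ≥ 0}: After pumping, length is no longer a power of 2
- {ww : w ∈ {a,b}*}: After pumping, the two halves no longer match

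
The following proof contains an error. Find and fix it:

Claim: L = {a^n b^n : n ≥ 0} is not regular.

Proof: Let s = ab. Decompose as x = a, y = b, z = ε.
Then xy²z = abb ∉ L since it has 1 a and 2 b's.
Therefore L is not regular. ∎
Error: The string s = ab might be shorter than the pumping length p.

Correction: Choose s = a^p b^p to ensure |s| ≥ p. Also, the decomposition is wrong: with |xy| ≤ p, y cannot include b's when s starts with p a's.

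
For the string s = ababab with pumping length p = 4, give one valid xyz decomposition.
x = '', y = 'abab', z = 'ab'

For s = ababab and p = 4, one valid decomposition is:
- x = '' (length 0)
- y = 'abab' (length 4)
- z = 'ab' (length 2)

Verification:
- xyz = '' + 'abab' + 'ab' = ababab ✓
- |xy| = 4 ≤ 4 ✓
- |y| = 4 > 0 ✓

All pumping lemma constraints are satisfied.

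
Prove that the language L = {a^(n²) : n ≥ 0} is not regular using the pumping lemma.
Assume for contradiction that L is regular, and let p ≥ 1 be the pumping length given by the pumping lemma.
Choose s = a^(p²). Then s ∈ L and |s| = p² ≥ p.
By the pumping lemma, s = xyz for some x, y, z with |xy| ≤ p, |y| ≥ 1, and xy^i z ∈ L for every i ≥ 0.
Here y = a^k for some k with 1 ≤ k ≤ |xy| ≤ p.

Take i = 2: |xy²z| = p² + k.
Now p² < p² + k ≤ p² + p < p² + 2p + 1 = (p + 1)².
So |xy²z| lies strictly between the consecutive squares p² and (p + 1)², hence is not a perfect square, and xy²z ∉ L.

This contradicts the pumping lemma, which requires xy^i z ∈ L for all i ≥ 0.
Hence L = {a^(n²) : n ≥ 0} is not regular. ∎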